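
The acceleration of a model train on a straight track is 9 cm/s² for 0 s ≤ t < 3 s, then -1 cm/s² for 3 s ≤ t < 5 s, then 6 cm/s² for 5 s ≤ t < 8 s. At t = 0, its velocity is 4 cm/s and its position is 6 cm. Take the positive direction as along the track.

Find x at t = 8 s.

232.5 cm

On each constant-a segment, Δv = aΔt and Δx = v₀Δt + ½aΔt²; chain segment to segment.
0–3 s: v starts 4 cm/s; Δx = 4·3 + ½·9·3² = 52.5 cm; v ends 31 cm/s.
3–5 s: v starts 31 cm/s; Δx = 31·2 + ½·-1·2² = 60 cm; v ends 29 cm/s.
5–8 s: v starts 29 cm/s; Δx = 29·3 + ½·6·3² = 114 cm; v ends 47 cm/s.
x(8) = 6 + Σ Δx = 232.5 cm.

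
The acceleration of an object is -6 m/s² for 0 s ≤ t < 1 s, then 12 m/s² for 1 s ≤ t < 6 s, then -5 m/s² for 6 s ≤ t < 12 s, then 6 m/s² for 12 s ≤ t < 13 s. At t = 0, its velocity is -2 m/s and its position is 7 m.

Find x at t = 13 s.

359 m

On each constant-a segment, Δv = aΔt and Δx = v₀Δt + ½aΔt²; chain segment to segment.
0–1 s: v starts -2 m/s; Δx = -2·1 + ½·-6·1² = -5 m; v ends -8 m/s.
1–6 s: v starts -8 m/s; Δx = -8·5 + ½·12·5² = 110 m; v ends 52 m/s.
6–12 s: v starts 52 m/s; Δx = 52·6 + ½·-5·6² = 222 m; v ends 22 m/s.
12–13 s: v starts 22 m/s; Δx = 22·1 + ½·6·1² = 25 m; v ends 28 m/s.
x(13) = 7 + Σ Δx = 359 m.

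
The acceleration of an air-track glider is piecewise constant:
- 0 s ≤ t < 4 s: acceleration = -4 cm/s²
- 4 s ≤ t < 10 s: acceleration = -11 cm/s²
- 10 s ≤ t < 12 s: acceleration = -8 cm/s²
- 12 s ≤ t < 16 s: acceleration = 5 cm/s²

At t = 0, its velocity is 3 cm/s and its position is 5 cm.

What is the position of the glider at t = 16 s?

-805 cm

On each constant-a segment, Δv = aΔt and Δx = v₀Δt + ½aΔt²; chain segment to segment.
0–4 s: v starts 3 cm/s; Δx = 3·4 + ½·-4·4² = -20 cm; v ends -13 cm/s.
4–10 s: v starts -13 cm/s; Δx = -13·6 + ½·-11·6² = -276 cm; v ends -79 cm/s.
10–12 s: v starts -79 cm/s; Δx = -79·2 + ½·-8·2² = -174 cm; v ends -95 cm/s.
12–16 s: v starts -95 cm/s; Δx = -95·4 + ½·5·4² = -340 cm; v ends -75 cm/s.
x(16) = 5 + Σ Δx = -805 cm.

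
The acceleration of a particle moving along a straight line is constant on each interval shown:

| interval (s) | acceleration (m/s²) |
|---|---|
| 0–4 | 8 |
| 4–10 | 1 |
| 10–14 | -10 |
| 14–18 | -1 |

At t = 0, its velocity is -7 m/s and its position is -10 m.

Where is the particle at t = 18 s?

194 m

On each constant-a segment, Δv = aΔt and Δx = v₀Δt + ½aΔt²; chain segment to segment.
0–4 s: v starts -7 m/s; Δx = -7·4 + ½·8·4² = 36 m; v ends 25 m/s.
4–10 s: v starts 25 m/s; Δx = 25·6 + ½·1·6² = 168 m; v ends 31 m/s.
10–14 s: v starts 31 m/s; Δx = 31·4 + ½·-10·4² = 44 m; v ends -9 m/s.
14–18 s: v starts -9 m/s; Δx = -9·4 + ½·-1·4² = -44 m; v ends -13 m/s.
x(18) = -10 + Σ Δx = 194 m.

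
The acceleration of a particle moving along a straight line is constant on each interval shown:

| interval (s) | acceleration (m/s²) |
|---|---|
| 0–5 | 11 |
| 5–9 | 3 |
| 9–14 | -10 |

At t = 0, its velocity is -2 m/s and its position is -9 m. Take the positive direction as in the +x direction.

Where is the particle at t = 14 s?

On each constant-a segment, Δv = aΔt and Δx = v₀Δt + ½aΔt²; chain segment to segment.
0–5 s: v starts -2 m/s; Δx = -2·5 + ½·11·5² = 127.5 m; v ends 53 m/s.
5–9 s: v starts 53 m/s; Δx = 53·4 + ½·3·4² = 236 m; v ends 65 m/s.
9–14 s: v starts 65 m/s; Δx = 65·5 + ½·-10·5² = 200 m; v ends 15 m/s.
x(14) = -9 + Σ Δx = 554.5 m.

554.5 m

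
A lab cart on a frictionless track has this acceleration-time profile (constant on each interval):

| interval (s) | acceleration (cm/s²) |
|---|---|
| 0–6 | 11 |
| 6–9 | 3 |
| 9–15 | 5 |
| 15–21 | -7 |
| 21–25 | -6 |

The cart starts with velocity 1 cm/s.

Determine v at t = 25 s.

Δv equals the area under the a-t graph; then v = v₀ + Δv.
0–6 s: 11 × 6 = 66 cm/s
6–9 s: 3 × 3 = 9 cm/s
9–15 s: 5 × 6 = 30 cm/s
15–21 s: -7 × 6 = -42 cm/s
21–25 s: -6 × 4 = -24 cm/s
Δv = 39 cm/s, so v(25) = 1 + (39) = 40 cm/s.

40 cm/s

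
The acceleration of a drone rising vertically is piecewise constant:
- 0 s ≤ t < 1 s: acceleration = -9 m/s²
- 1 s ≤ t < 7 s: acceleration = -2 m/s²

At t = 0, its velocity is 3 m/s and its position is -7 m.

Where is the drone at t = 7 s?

-80.5 m

On each constant-a segment, Δv = aΔt and Δx = v₀Δt + ½aΔt²; chain segment to segment.
0–1 s: v starts 3 m/s; Δx = 3·1 + ½·-9·1² = -1.5 m; v ends -6 m/s.
1–7 s: v starts -6 m/s; Δx = -6·6 + ½·-2·6² = -72 m; v ends -18 m/s.
x(7) = -7 + Σ Δx = -80.5 m.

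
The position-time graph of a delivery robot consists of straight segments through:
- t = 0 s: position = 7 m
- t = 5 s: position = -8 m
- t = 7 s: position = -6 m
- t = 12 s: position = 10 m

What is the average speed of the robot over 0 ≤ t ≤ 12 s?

Average speed = (total path length)/(elapsed time); on a piecewise-linear x-t graph the path length is Σ|Δx|.
0–5 s: |Δx| = |-8 − 7| = 15 m
5–7 s: |Δx| = |-6 − -8| = 2 m
7–12 s: |Δx| = |10 − -6| = 16 m
Total path = 33 m; average speed = 33/12 = 2.75 m/s.

2.75 m/s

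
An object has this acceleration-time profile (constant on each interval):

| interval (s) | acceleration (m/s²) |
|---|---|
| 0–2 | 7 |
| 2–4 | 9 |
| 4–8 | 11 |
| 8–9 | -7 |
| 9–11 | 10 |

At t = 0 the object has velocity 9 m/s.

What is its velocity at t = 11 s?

Δv equals the area under the a-t graph; then v = v₀ + Δv.
0–2 s: 7 × 2 = 14 m/s
2–4 s: 9 × 2 = 18 m/s
4–8 s: 11 × 4 = 44 m/s
8–9 s: -7 × 1 = -7 m/s
9–11 s: 10 × 2 = 20 m/s
Δv = 89 m/s, so v(11) = 9 + (89) = 98 m/s.

98 m/s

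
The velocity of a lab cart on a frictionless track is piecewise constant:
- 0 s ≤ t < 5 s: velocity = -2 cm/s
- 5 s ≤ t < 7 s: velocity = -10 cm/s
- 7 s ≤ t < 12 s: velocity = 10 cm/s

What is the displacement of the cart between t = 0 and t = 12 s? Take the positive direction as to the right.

20 cm

Net displacement equals the area under the velocity-time graph (areas below the axis count negative).
0–5 s: -2 × 5 = -10 cm
5–7 s: -10 × 2 = -20 cm
7–12 s: 10 × 5 = 50 cm
Net displacement = 20 cm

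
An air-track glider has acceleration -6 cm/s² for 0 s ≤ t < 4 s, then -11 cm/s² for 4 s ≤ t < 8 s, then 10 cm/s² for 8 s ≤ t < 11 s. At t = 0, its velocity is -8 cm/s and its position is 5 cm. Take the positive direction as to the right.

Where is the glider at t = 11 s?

On each constant-a segment, Δv = aΔt and Δx = v₀Δt + ½aΔt²; chain segment to segment.
0–4 s: v starts -8 cm/s; Δx = -8·4 + ½·-6·4² = -80 cm; v ends -32 cm/s.
4–8 s: v starts -32 cm/s; Δx = -32·4 + ½·-11·4² = -216 cm; v ends -76 cm/s.
8–11 s: v starts -76 cm/s; Δx = -76·3 + ½·10·3² = -183 cm; v ends -46 cm/s.
x(11) = 5 + Σ Δx = -474 cm.

-474 cm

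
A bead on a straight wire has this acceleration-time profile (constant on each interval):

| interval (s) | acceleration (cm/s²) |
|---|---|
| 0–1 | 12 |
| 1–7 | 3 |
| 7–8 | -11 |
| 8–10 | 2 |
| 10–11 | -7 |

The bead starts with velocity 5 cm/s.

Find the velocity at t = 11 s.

Δv equals the area under the a-t graph; then v = v₀ + Δv.
0–1 s: 12 × 1 = 12 cm/s
1–7 s: 3 × 6 = 18 cm/s
7–8 s: -11 × 1 = -11 cm/s
8–10 s: 2 × 2 = 4 cm/s
10–11 s: -7 × 1 = -7 cm/s
Δv = 16 cm/s, so v(11) = 5 + (16) = 21 cm/s.

21 cm/s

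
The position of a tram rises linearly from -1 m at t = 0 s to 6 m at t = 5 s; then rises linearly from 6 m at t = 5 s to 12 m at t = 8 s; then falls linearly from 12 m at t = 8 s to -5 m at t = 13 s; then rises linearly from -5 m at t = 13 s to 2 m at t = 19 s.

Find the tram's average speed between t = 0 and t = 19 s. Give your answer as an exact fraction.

37/19 m/s

Average speed = (total path length)/(elapsed time); on a piecewise-linear x-t graph the path length is Σ|Δx|.
0–5 s: |Δx| = |6 − -1| = 7 m
5–8 s: |Δx| = |12 − 6| = 6 m
8–13 s: |Δx| = |-5 − 12| = 17 m
13–19 s: |Δx| = |2 − -5| = 7 m
Total path = 37 m; average speed = 37/19 = 37/19 m/s.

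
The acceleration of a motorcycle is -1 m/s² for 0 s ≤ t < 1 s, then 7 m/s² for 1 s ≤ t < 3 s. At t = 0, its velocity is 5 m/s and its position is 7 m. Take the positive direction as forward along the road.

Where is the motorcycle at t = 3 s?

On each constant-a segment, Δv = aΔt and Δx = v₀Δt + ½aΔt²; chain segment to segment.
0–1 s: v starts 5 m/s; Δx = 5·1 + ½·-1·1² = 4.5 m; v ends 4 m/s.
1–3 s: v starts 4 m/s; Δx = 4·2 + ½·7·2² = 22 m; v ends 18 m/s.
x(3) = 7 + Σ Δx = 33.5 m.

33.5 m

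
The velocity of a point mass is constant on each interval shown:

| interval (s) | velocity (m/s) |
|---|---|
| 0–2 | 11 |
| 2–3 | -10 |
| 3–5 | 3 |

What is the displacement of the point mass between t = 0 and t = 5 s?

18 m

Net displacement equals the area under the velocity-time graph (areas below the axis count negative).
0–2 s: 11 × 2 = 22 m
2–3 s: -10 × 1 = -10 m
3–5 s: 3 × 2 = 6 m
Net displacement = 18 m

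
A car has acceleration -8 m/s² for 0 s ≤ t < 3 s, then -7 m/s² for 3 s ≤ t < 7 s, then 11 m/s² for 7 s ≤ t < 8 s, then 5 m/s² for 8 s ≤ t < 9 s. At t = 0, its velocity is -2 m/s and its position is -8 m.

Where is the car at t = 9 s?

On each constant-a segment, Δv = aΔt and Δx = v₀Δt + ½aΔt²; chain segment to segment.
0–3 s: v starts -2 m/s; Δx = -2·3 + ½·-8·3² = -42 m; v ends -26 m/s.
3–7 s: v starts -26 m/s; Δx = -26·4 + ½·-7·4² = -160 m; v ends -54 m/s.
7–8 s: v starts -54 m/s; Δx = -54·1 + ½·11·1² = -48.5 m; v ends -43 m/s.
8–9 s: v starts -43 m/s; Δx = -43·1 + ½·5·1² = -40.5 m; v ends -38 m/s.
x(9) = -8 + Σ Δx = -299 m.

-299 m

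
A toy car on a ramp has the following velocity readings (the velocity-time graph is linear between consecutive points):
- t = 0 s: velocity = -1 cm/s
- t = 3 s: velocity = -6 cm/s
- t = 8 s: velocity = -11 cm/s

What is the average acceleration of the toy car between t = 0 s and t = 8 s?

-1.25 cm/s²

Average acceleration = Δv/Δt = (-11 − -1)/(8 − 0) = -1.25 cm/s².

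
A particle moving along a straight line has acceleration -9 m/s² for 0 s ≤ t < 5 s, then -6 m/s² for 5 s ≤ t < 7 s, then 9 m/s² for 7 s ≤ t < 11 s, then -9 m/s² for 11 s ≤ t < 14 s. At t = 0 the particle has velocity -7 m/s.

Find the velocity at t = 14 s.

Δv equals the area under the a-t graph; then v = v₀ + Δv.
0–5 s: -9 × 5 = -45 m/s
5–7 s: -6 × 2 = -12 m/s
7–11 s: 9 × 4 = 36 m/s
11–14 s: -9 × 3 = -27 m/s
Δv = -48 m/s, so v(14) = -7 + (-48) = -55 m/s.

-55 m/s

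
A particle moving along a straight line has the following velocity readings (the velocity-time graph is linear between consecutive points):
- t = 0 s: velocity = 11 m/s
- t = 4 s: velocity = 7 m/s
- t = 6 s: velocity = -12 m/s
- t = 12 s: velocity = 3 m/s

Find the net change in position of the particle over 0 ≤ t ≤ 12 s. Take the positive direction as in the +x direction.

4 m

Net displacement equals the area under the velocity-time graph (areas below the axis count negative).
0–4 s: ½(11 + 7)(4) = 36 m
4–6 s: ½(7 + -12)(2) = -5 m
6–12 s: ½(-12 + 3)(6) = -27 m
Net displacement = 4 m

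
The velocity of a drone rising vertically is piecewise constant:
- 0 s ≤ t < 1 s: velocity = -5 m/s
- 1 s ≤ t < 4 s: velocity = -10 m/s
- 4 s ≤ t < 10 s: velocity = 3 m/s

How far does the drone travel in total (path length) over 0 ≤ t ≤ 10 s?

Distance (not displacement) is the total path length: add the absolute areas under v-t.
0–1 s: |-5| × 1 = 5 m
1–4 s: |-10| × 3 = 30 m
4–10 s: |3| × 6 = 18 m
Total distance = 53 m

53 m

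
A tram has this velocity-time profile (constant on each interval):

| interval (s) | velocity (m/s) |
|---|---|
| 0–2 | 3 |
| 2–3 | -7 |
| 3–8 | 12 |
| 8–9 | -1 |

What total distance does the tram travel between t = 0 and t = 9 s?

74 m

Distance (not displacement) is the total path length: add the absolute areas under v-t.
0–2 s: |3| × 2 = 6 m
2–3 s: |-7| × 1 = 7 m
3–8 s: |12| × 5 = 60 m
8–9 s: |-1| × 1 = 1 m
Total distance = 74 m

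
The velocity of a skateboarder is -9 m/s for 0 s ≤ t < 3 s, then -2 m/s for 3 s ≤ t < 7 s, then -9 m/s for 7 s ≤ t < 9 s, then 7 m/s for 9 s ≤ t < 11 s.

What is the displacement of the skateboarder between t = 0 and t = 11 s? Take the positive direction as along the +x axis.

-39 m

Displacement is the signed area under the v-t curve.
0–3 s: -9 × 3 = -27 m
3–7 s: -2 × 4 = -8 m
7–9 s: -9 × 2 = -18 m
9–11 s: 7 × 2 = 14 m
Net displacement = -39 m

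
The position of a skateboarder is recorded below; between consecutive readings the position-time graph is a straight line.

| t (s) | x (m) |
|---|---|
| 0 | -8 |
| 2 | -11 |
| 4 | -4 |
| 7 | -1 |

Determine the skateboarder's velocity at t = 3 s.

Velocity is the slope of the x-t graph on 2–4 s: (-4 − -11)/(4 − 2) = 3.5 m/s.

3.5 m/s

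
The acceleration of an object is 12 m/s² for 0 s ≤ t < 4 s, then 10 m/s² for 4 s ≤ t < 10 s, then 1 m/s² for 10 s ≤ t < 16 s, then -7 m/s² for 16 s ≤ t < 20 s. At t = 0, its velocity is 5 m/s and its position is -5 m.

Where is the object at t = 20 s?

On each constant-a segment, Δv = aΔt and Δx = v₀Δt + ½aΔt²; chain segment to segment.
0–4 s: v starts 5 m/s; Δx = 5·4 + ½·12·4² = 116 m; v ends 53 m/s.
4–10 s: v starts 53 m/s; Δx = 53·6 + ½·10·6² = 498 m; v ends 113 m/s.
10–16 s: v starts 113 m/s; Δx = 113·6 + ½·1·6² = 696 m; v ends 119 m/s.
16–20 s: v starts 119 m/s; Δx = 119·4 + ½·-7·4² = 420 m; v ends 91 m/s.
x(20) = -5 + Σ Δx = 1725 m.

1725 m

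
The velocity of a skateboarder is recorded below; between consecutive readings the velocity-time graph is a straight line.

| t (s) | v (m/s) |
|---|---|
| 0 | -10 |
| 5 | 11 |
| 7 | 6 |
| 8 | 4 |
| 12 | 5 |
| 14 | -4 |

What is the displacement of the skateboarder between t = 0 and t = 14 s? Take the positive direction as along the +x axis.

Net displacement equals the area under the velocity-time graph (areas below the axis count negative).
0–5 s: ½(-10 + 11)(5) = 2.5 m
5–7 s: ½(11 + 6)(2) = 17 m
7–8 s: ½(6 + 4)(1) = 5 m
8–12 s: ½(4 + 5)(4) = 18 m
12–14 s: ½(5 + -4)(2) = 1 m
Net displacement = 43.5 m

43.5 m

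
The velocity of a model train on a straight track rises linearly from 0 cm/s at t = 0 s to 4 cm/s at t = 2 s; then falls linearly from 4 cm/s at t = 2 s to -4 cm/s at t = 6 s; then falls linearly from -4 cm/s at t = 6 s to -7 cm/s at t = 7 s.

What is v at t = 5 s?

-2 cm/s

On 2–6 s the graph is linear from 4 to -4 cm/s: v(5) = 4 + (-4 − 4)·(5 − 2)/(6 − 2) = -2 cm/s.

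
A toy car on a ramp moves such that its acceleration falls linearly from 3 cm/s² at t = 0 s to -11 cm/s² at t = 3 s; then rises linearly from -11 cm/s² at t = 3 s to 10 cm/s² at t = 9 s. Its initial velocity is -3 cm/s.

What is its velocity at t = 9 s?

Δv equals the area under the a-t graph; then v = v₀ + Δv.
0–3 s: ½(3 + -11)(3) = -12 cm/s
3–9 s: ½(-11 + 10)(6) = -3 cm/s
Δv = -15 cm/s, so v(9) = -3 + (-15) = -18 cm/s.

-18 cm/s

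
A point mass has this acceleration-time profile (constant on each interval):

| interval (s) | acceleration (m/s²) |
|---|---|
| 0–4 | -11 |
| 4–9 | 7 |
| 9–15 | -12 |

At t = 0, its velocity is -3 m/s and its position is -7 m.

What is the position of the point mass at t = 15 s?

-542.5 m

On each constant-a segment, Δv = aΔt and Δx = v₀Δt + ½aΔt²; chain segment to segment.
0–4 s: v starts -3 m/s; Δx = -3·4 + ½·-11·4² = -100 m; v ends -47 m/s.
4–9 s: v starts -47 m/s; Δx = -47·5 + ½·7·5² = -147.5 m; v ends -12 m/s.
9–15 s: v starts -12 m/s; Δx = -12·6 + ½·-12·6² = -288 m; v ends -84 m/s.
x(15) = -7 + Σ Δx = -542.5 m.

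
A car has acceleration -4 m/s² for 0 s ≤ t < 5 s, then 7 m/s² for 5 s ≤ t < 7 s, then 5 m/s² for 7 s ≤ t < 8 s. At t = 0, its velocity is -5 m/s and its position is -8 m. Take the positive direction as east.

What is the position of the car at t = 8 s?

-127.5 m

On each constant-a segment, Δv = aΔt and Δx = v₀Δt + ½aΔt²; chain segment to segment.
0–5 s: v starts -5 m/s; Δx = -5·5 + ½·-4·5² = -75 m; v ends -25 m/s.
5–7 s: v starts -25 m/s; Δx = -25·2 + ½·7·2² = -36 m; v ends -11 m/s.
7–8 s: v starts -11 m/s; Δx = -11·1 + ½·5·1² = -8.5 m; v ends -6 m/s.
x(8) = -8 + Σ Δx = -127.5 m.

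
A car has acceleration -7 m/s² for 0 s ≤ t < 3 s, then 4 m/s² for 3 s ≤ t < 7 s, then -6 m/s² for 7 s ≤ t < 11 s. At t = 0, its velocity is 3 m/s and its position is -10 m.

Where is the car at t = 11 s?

-128.5 m

On each constant-a segment, Δv = aΔt and Δx = v₀Δt + ½aΔt²; chain segment to segment.
0–3 s: v starts 3 m/s; Δx = 3·3 + ½·-7·3² = -22.5 m; v ends -18 m/s.
3–7 s: v starts -18 m/s; Δx = -18·4 + ½·4·4² = -40 m; v ends -2 m/s.
7–11 s: v starts -2 m/s; Δx = -2·4 + ½·-6·4² = -56 m; v ends -26 m/s.
x(11) = -10 + Σ Δx = -128.5 m.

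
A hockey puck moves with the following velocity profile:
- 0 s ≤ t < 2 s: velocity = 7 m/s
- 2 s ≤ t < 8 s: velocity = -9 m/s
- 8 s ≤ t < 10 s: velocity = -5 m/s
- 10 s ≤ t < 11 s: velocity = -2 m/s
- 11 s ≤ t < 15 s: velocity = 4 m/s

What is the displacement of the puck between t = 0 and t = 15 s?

Displacement is the signed area under the v-t curve.
0–2 s: 7 × 2 = 14 m
2–8 s: -9 × 6 = -54 m
8–10 s: -5 × 2 = -10 m
10–11 s: -2 × 1 = -2 m
11–15 s: 4 × 4 = 16 m
Net displacement = -36 m

-36 m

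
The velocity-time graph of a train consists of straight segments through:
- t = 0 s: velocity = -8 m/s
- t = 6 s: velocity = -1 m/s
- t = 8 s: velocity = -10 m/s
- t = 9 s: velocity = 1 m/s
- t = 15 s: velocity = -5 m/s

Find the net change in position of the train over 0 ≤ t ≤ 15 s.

-54.5 m

Displacement is the signed area under the v-t curve.
0–6 s: ½(-8 + -1)(6) = -27 m
6–8 s: ½(-1 + -10)(2) = -11 m
8–9 s: ½(-10 + 1)(1) = -4.5 m
9–15 s: ½(1 + -5)(6) = -12 m
Net displacement = -54.5 m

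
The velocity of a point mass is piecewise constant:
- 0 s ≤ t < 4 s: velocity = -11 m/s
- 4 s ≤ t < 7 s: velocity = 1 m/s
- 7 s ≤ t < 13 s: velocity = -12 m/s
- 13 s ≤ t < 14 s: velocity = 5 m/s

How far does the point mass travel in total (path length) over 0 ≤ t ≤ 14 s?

Total distance travelled is ∫|v| dt — sum the magnitudes of each area piece.
0–4 s: |-11| × 4 = 44 m
4–7 s: |1| × 3 = 3 m
7–13 s: |-12| × 6 = 72 m
13–14 s: |5| × 1 = 5 m
Total distance = 124 m

124 m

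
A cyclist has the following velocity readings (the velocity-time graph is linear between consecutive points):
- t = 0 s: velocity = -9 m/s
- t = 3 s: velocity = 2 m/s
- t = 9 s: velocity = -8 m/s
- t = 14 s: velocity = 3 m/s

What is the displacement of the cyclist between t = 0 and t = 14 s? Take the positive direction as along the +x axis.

-41 m

Net displacement equals the area under the velocity-time graph (areas below the axis count negative).
0–3 s: ½(-9 + 2)(3) = -10.5 m
3–9 s: ½(2 + -8)(6) = -18 m
9–14 s: ½(-8 + 3)(5) = -12.5 m
Net displacement = -41 m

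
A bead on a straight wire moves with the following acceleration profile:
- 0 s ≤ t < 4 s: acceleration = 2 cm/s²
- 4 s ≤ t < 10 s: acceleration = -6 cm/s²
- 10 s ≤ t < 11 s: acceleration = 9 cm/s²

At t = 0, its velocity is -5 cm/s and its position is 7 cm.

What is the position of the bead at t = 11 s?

-115.5 cm

On each constant-a segment, Δv = aΔt and Δx = v₀Δt + ½aΔt²; chain segment to segment.
0–4 s: v starts -5 cm/s; Δx = -5·4 + ½·2·4² = -4 cm; v ends 3 cm/s.
4–10 s: v starts 3 cm/s; Δx = 3·6 + ½·-6·6² = -90 cm; v ends -33 cm/s.
10–11 s: v starts -33 cm/s; Δx = -33·1 + ½·9·1² = -28.5 cm; v ends -24 cm/s.
x(11) = 7 + Σ Δx = -115.5 cm.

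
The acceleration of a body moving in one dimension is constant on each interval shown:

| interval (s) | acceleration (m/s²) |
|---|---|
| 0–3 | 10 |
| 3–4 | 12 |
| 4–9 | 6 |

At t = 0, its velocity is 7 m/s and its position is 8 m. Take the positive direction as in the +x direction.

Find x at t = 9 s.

437 m

On each constant-a segment, Δv = aΔt and Δx = v₀Δt + ½aΔt²; chain segment to segment.
0–3 s: v starts 7 m/s; Δx = 7·3 + ½·10·3² = 66 m; v ends 37 m/s.
3–4 s: v starts 37 m/s; Δx = 37·1 + ½·12·1² = 43 m; v ends 49 m/s.
4–9 s: v starts 49 m/s; Δx = 49·5 + ½·6·5² = 320 m; v ends 79 m/s.
x(9) = 8 + Σ Δx = 437 m.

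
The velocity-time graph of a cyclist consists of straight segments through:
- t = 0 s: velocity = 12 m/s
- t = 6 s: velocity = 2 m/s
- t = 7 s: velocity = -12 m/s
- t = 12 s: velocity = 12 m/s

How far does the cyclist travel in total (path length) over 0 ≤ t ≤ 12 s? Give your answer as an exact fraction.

Total distance travelled is ∫|v| dt — sum the magnitudes of each area piece.
0–6 s: |½(12 + 2)(6)| = 42 m
6–7 s: v = 0 at t = 43/7 s; triangle areas 1/7 + 36/7 = 37/7 m
7–12 s: v = 0 at t = 9.5 s; triangle areas 15 + 15 = 30 m
Total distance = 541/7 m

541/7 m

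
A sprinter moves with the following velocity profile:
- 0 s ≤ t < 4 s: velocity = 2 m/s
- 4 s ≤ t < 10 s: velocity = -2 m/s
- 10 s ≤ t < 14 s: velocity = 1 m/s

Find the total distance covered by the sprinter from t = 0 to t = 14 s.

24 m

Distance (not displacement) is the total path length: add the absolute areas under v-t.
0–4 s: |2| × 4 = 8 m
4–10 s: |-2| × 6 = 12 m
10–14 s: |1| × 4 = 4 m
Total distance = 24 m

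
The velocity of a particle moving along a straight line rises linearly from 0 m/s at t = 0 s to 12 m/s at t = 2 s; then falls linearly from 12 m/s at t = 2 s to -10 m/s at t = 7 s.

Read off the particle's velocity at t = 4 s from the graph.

On 2–7 s the graph is linear from 12 to -10 m/s: v(4) = 12 + (-10 − 12)·(4 − 2)/(7 − 2) = 3.2 m/s.

3.2 m/s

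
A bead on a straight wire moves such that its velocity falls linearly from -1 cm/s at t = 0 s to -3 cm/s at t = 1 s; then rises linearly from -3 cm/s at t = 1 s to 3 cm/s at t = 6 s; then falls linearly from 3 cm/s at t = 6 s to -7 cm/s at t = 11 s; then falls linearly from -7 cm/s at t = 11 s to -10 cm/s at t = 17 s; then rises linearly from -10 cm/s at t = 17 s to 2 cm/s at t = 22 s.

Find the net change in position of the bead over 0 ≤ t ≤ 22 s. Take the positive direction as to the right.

Net displacement equals the area under the velocity-time graph (areas below the axis count negative).
0–1 s: ½(-1 + -3)(1) = -2 cm
1–6 s: ½(-3 + 3)(5) = 0 cm
6–11 s: ½(3 + -7)(5) = -10 cm
11–17 s: ½(-7 + -10)(6) = -51 cm
17–22 s: ½(-10 + 2)(5) = -20 cm
Net displacement = -83 cm

-83 cm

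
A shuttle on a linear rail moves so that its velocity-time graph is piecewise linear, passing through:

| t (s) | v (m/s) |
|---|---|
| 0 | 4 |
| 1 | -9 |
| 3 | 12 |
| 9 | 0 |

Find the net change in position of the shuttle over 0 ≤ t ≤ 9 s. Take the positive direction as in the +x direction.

Net displacement equals the area under the velocity-time graph (areas below the axis count negative).
0–1 s: ½(4 + -9)(1) = -2.5 m
1–3 s: ½(-9 + 12)(2) = 3 m
3–9 s: ½(12 + 0)(6) = 36 m
Net displacement = 36.5 m

36.5 m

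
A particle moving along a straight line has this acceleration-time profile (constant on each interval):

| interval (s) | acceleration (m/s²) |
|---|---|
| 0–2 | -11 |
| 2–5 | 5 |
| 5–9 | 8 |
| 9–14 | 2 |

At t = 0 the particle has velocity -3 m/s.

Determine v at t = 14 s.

32 m/s

Δv equals the area under the a-t graph; then v = v₀ + Δv.
0–2 s: -11 × 2 = -22 m/s
2–5 s: 5 × 3 = 15 m/s
5–9 s: 8 × 4 = 32 m/s
9–14 s: 2 × 5 = 10 m/s
Δv = 35 m/s, so v(14) = -3 + (35) = 32 m/s.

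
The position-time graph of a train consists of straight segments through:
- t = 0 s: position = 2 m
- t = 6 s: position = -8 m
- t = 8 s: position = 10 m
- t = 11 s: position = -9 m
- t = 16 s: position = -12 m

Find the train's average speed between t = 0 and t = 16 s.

Average speed = (total path length)/(elapsed time); on a piecewise-linear x-t graph the path length is Σ|Δx|.
0–6 s: |Δx| = |-8 − 2| = 10 m
6–8 s: |Δx| = |10 − -8| = 18 m
8–11 s: |Δx| = |-9 − 10| = 19 m
11–16 s: |Δx| = |-12 − -9| = 3 m
Total path = 50 m; average speed = 50/16 = 3.125 m/s.

3.125 m/s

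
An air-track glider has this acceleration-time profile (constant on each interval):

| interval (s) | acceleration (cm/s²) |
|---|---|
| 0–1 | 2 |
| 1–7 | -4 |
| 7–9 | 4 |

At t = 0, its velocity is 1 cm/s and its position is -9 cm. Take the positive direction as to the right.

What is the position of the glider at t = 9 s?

On each constant-a segment, Δv = aΔt and Δx = v₀Δt + ½aΔt²; chain segment to segment.
0–1 s: v starts 1 cm/s; Δx = 1·1 + ½·2·1² = 2 cm; v ends 3 cm/s.
1–7 s: v starts 3 cm/s; Δx = 3·6 + ½·-4·6² = -54 cm; v ends -21 cm/s.
7–9 s: v starts -21 cm/s; Δx = -21·2 + ½·4·2² = -34 cm; v ends -13 cm/s.
x(9) = -9 + Σ Δx = -95 cm.

-95 cm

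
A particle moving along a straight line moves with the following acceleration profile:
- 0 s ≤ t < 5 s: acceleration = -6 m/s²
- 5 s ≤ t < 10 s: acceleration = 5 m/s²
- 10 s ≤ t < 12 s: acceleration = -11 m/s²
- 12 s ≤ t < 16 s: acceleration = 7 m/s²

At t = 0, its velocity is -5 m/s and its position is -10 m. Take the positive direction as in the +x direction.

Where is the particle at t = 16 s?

On each constant-a segment, Δv = aΔt and Δx = v₀Δt + ½aΔt²; chain segment to segment.
0–5 s: v starts -5 m/s; Δx = -5·5 + ½·-6·5² = -100 m; v ends -35 m/s.
5–10 s: v starts -35 m/s; Δx = -35·5 + ½·5·5² = -112.5 m; v ends -10 m/s.
10–12 s: v starts -10 m/s; Δx = -10·2 + ½·-11·2² = -42 m; v ends -32 m/s.
12–16 s: v starts -32 m/s; Δx = -32·4 + ½·7·4² = -72 m; v ends -4 m/s.
x(16) = -10 + Σ Δx = -336.5 m.

-336.5 m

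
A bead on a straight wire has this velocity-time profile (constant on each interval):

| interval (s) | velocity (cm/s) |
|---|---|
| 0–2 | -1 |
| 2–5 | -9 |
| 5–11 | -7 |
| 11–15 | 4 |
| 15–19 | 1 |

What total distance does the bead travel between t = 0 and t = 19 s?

91 cm

Total distance travelled is ∫|v| dt — sum the magnitudes of each area piece.
0–2 s: |-1| × 2 = 2 cm
2–5 s: |-9| × 3 = 27 cm
5–11 s: |-7| × 6 = 42 cm
11–15 s: |4| × 4 = 16 cm
15–19 s: |1| × 4 = 4 cm
Total distance = 91 cm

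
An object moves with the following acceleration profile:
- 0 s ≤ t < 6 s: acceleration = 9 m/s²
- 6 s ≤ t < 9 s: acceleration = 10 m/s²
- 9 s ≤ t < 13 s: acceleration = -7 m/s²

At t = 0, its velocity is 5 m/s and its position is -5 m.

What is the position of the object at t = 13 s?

709 m

On each constant-a segment, Δv = aΔt and Δx = v₀Δt + ½aΔt²; chain segment to segment.
0–6 s: v starts 5 m/s; Δx = 5·6 + ½·9·6² = 192 m; v ends 59 m/s.
6–9 s: v starts 59 m/s; Δx = 59·3 + ½·10·3² = 222 m; v ends 89 m/s.
9–13 s: v starts 89 m/s; Δx = 89·4 + ½·-7·4² = 300 m; v ends 61 m/s.
x(13) = -5 + Σ Δx = 709 m.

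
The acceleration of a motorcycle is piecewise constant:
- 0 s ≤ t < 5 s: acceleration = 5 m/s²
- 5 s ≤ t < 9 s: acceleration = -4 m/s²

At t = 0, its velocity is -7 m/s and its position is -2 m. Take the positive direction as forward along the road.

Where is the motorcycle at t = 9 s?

65.5 m

On each constant-a segment, Δv = aΔt and Δx = v₀Δt + ½aΔt²; chain segment to segment.
0–5 s: v starts -7 m/s; Δx = -7·5 + ½·5·5² = 27.5 m; v ends 18 m/s.
5–9 s: v starts 18 m/s; Δx = 18·4 + ½·-4·4² = 40 m; v ends 2 m/s.
x(9) = -2 + Σ Δx = 65.5 m.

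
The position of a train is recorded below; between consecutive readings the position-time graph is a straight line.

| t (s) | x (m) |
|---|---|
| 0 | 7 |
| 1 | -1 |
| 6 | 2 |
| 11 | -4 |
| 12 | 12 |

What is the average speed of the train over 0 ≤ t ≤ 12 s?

Average speed = (total path length)/(elapsed time); on a piecewise-linear x-t graph the path length is Σ|Δx|.
0–1 s: |Δx| = |-1 − 7| = 8 m
1–6 s: |Δx| = |2 − -1| = 3 m
6–11 s: |Δx| = |-4 − 2| = 6 m
11–12 s: |Δx| = |12 − -4| = 16 m
Total path = 33 m; average speed = 33/12 = 2.75 m/s.

2.75 m/s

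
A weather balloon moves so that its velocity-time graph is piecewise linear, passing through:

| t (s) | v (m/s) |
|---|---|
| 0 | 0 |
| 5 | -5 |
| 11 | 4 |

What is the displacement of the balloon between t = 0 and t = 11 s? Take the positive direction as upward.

Displacement is the signed area under the v-t curve.
0–5 s: ½(0 + -5)(5) = -12.5 m
5–11 s: ½(-5 + 4)(6) = -3 m
Net displacement = -15.5 m

-15.5 m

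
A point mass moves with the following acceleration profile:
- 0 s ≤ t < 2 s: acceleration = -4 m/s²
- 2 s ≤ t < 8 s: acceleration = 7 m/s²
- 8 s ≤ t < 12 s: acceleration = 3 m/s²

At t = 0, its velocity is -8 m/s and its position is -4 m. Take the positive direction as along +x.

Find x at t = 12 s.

On each constant-a segment, Δv = aΔt and Δx = v₀Δt + ½aΔt²; chain segment to segment.
0–2 s: v starts -8 m/s; Δx = -8·2 + ½·-4·2² = -24 m; v ends -16 m/s.
2–8 s: v starts -16 m/s; Δx = -16·6 + ½·7·6² = 30 m; v ends 26 m/s.
8–12 s: v starts 26 m/s; Δx = 26·4 + ½·3·4² = 128 m; v ends 38 m/s.
x(12) = -4 + Σ Δx = 130 m.

130 m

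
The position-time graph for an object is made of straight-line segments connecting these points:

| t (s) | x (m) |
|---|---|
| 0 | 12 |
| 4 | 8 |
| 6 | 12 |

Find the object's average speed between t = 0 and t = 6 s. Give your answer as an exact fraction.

4/3 m/s

Average speed = (total path length)/(elapsed time); on a piecewise-linear x-t graph the path length is Σ|Δx|.
0–4 s: |Δx| = |8 − 12| = 4 m
4–6 s: |Δx| = |12 − 8| = 4 m
Total path = 8 m; average speed = 8/6 = 4/3 m/s.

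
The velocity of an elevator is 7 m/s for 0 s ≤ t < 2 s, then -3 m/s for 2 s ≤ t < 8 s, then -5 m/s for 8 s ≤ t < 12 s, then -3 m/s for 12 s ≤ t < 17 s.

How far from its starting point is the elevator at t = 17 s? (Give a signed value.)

-39 m

Displacement is the signed area under the v-t curve.
0–2 s: 7 × 2 = 14 m
2–8 s: -3 × 6 = -18 m
8–12 s: -5 × 4 = -20 m
12–17 s: -3 × 5 = -15 m
Net displacement = -39 m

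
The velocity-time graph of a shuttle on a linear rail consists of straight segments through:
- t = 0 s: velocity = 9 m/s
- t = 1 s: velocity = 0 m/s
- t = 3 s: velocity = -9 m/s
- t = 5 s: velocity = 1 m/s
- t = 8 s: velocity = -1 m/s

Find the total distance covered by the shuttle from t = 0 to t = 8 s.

23.2 m

Distance (not displacement) is the total path length: add the absolute areas under v-t.
0–1 s: |½(9 + 0)(1)| = 4.5 m
1–3 s: |½(0 + -9)(2)| = 9 m
3–5 s: v = 0 at t = 4.8 s; triangle areas 8.1 + 0.1 = 8.2 m
5–8 s: v = 0 at t = 6.5 s; triangle areas 0.75 + 0.75 = 1.5 m
Total distance = 23.2 m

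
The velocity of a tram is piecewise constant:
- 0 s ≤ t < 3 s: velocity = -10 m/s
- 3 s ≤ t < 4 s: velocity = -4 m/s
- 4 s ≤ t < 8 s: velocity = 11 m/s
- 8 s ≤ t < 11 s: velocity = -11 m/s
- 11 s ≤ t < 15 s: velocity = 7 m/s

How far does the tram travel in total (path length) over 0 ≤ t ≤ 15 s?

139 m

Distance (not displacement) is the total path length: add the absolute areas under v-t.
0–3 s: |-10| × 3 = 30 m
3–4 s: |-4| × 1 = 4 m
4–8 s: |11| × 4 = 44 m
8–11 s: |-11| × 3 = 33 m
11–15 s: |7| × 4 = 28 m
Total distance = 139 m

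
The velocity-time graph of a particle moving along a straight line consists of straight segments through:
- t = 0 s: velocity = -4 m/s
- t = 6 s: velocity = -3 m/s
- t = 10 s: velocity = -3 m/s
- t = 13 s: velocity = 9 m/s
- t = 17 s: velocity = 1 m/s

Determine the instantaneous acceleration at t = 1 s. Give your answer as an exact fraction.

Acceleration is the slope of the v-t graph on 0–6 s: (-3 − -4)/(6 − 0) = 1/6 m/s².

1/6 m/s²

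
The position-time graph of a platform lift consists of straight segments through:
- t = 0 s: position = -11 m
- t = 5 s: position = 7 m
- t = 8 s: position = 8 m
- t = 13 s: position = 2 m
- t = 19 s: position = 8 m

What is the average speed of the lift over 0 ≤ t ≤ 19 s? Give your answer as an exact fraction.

Average speed = (total path length)/(elapsed time); on a piecewise-linear x-t graph the path length is Σ|Δx|.
0–5 s: |Δx| = |7 − -11| = 18 m
5–8 s: |Δx| = |8 − 7| = 1 m
8–13 s: |Δx| = |2 − 8| = 6 m
13–19 s: |Δx| = |8 − 2| = 6 m
Total path = 31 m; average speed = 31/19 = 31/19 m/s.

31/19 m/s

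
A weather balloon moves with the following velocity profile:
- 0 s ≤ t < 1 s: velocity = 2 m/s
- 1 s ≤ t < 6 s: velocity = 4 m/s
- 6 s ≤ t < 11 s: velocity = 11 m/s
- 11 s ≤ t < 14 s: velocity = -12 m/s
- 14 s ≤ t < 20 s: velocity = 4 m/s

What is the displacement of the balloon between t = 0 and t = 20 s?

Net displacement equals the area under the velocity-time graph (areas below the axis count negative).
0–1 s: 2 × 1 = 2 m
1–6 s: 4 × 5 = 20 m
6–11 s: 11 × 5 = 55 m
11–14 s: -12 × 3 = -36 m
14–20 s: 4 × 6 = 24 m
Net displacement = 65 m

65 m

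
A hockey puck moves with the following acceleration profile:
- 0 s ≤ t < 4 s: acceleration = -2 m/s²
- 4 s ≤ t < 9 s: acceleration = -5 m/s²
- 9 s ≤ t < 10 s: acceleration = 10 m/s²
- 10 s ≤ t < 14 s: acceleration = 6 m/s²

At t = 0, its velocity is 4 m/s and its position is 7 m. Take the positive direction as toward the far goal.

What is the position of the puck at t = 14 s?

-127.5 m

On each constant-a segment, Δv = aΔt and Δx = v₀Δt + ½aΔt²; chain segment to segment.
0–4 s: v starts 4 m/s; Δx = 4·4 + ½·-2·4² = 0 m; v ends -4 m/s.
4–9 s: v starts -4 m/s; Δx = -4·5 + ½·-5·5² = -82.5 m; v ends -29 m/s.
9–10 s: v starts -29 m/s; Δx = -29·1 + ½·10·1² = -24 m; v ends -19 m/s.
10–14 s: v starts -19 m/s; Δx = -19·4 + ½·6·4² = -28 m; v ends 5 m/s.
x(14) = 7 + Σ Δx = -127.5 m.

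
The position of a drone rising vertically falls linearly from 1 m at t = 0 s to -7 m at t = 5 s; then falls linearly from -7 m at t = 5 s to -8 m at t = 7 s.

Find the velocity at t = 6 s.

Velocity is the slope of the x-t graph on 5–7 s: (-8 − -7)/(7 − 5) = -0.5 m/s.

-0.5 m/s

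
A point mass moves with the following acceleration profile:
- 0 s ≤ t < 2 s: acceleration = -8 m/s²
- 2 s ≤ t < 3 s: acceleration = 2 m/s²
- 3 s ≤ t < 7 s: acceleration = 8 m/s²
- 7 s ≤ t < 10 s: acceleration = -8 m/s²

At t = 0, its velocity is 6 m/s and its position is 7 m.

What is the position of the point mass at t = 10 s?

On each constant-a segment, Δv = aΔt and Δx = v₀Δt + ½aΔt²; chain segment to segment.
0–2 s: v starts 6 m/s; Δx = 6·2 + ½·-8·2² = -4 m; v ends -10 m/s.
2–3 s: v starts -10 m/s; Δx = -10·1 + ½·2·1² = -9 m; v ends -8 m/s.
3–7 s: v starts -8 m/s; Δx = -8·4 + ½·8·4² = 32 m; v ends 24 m/s.
7–10 s: v starts 24 m/s; Δx = 24·3 + ½·-8·3² = 36 m; v ends 0 m/s.
x(10) = 7 + Σ Δx = 62 m.

62 m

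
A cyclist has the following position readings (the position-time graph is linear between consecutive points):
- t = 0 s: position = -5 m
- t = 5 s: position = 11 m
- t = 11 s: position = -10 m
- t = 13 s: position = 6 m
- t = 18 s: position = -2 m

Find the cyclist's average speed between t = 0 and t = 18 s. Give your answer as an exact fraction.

61/18 m/s

Average speed = (total path length)/(elapsed time); on a piecewise-linear x-t graph the path length is Σ|Δx|.
0–5 s: |Δx| = |11 − -5| = 16 m
5–11 s: |Δx| = |-10 − 11| = 21 m
11–13 s: |Δx| = |6 − -10| = 16 m
13–18 s: |Δx| = |-2 − 6| = 8 m
Total path = 61 m; average speed = 61/18 = 61/18 m/s.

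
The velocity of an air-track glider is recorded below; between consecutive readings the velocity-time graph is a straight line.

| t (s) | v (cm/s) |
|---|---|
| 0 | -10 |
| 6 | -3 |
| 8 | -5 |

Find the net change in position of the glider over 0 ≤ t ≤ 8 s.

Displacement is the signed area under the v-t curve.
0–6 s: ½(-10 + -3)(6) = -39 cm
6–8 s: ½(-3 + -5)(2) = -8 cm
Net displacement = -47 cm

-47 cm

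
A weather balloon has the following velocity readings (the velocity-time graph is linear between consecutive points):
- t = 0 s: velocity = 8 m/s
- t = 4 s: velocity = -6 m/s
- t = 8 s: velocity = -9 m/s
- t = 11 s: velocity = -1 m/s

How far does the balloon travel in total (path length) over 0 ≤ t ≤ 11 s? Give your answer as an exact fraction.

415/7 m

Distance (not displacement) is the total path length: add the absolute areas under v-t.
0–4 s: v = 0 at t = 16/7 s; triangle areas 64/7 + 36/7 = 100/7 m
4–8 s: |½(-6 + -9)(4)| = 30 m
8–11 s: |½(-9 + -1)(3)| = 15 m
Total distance = 415/7 m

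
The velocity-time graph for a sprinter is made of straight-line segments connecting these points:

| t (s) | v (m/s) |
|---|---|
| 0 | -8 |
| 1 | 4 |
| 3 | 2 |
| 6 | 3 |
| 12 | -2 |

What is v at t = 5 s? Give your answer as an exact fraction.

On 3–6 s the graph is linear from 2 to 3 m/s: v(5) = 2 + (3 − 2)·(5 − 3)/(6 − 3) = 8/3 m/s.

8/3 m/s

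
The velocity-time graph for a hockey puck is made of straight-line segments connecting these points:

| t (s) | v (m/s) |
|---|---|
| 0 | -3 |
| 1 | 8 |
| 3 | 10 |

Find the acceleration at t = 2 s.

1 m/s²

Acceleration is the slope of the v-t graph on 1–3 s: (10 − 8)/(3 − 1) = 1 m/s².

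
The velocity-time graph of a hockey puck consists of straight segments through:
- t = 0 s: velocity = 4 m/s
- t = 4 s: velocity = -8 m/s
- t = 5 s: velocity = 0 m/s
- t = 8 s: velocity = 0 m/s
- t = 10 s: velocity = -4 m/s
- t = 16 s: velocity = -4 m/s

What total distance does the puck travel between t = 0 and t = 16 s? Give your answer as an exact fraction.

Distance (not displacement) is the total path length: add the absolute areas under v-t.
0–4 s: v = 0 at t = 4/3 s; triangle areas 8/3 + 32/3 = 40/3 m
4–5 s: |½(-8 + 0)(1)| = 4 m
5–8 s: |0| × 3 = 0 m
8–10 s: |½(0 + -4)(2)| = 4 m
10–16 s: |-4| × 6 = 24 m
Total distance = 136/3 m

136/3 m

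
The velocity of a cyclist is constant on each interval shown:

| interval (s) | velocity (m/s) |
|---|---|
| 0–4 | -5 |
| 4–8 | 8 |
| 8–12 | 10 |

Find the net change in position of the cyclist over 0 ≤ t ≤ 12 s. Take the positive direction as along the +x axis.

Displacement is the signed area under the v-t curve.
0–4 s: -5 × 4 = -20 m
4–8 s: 8 × 4 = 32 m
8–12 s: 10 × 4 = 40 m
Net displacement = 52 m

52 m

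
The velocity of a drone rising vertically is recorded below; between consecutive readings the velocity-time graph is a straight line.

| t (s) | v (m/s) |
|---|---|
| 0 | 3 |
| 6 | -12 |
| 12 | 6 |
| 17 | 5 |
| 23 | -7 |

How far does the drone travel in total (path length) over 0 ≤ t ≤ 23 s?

106.6 m

Distance (not displacement) is the total path length: add the absolute areas under v-t.
0–6 s: v = 0 at t = 1.2 s; triangle areas 1.8 + 28.8 = 30.6 m
6–12 s: v = 0 at t = 10 s; triangle areas 24 + 6 = 30 m
12–17 s: |½(6 + 5)(5)| = 27.5 m
17–23 s: v = 0 at t = 19.5 s; triangle areas 6.25 + 12.25 = 18.5 m
Total distance = 106.6 m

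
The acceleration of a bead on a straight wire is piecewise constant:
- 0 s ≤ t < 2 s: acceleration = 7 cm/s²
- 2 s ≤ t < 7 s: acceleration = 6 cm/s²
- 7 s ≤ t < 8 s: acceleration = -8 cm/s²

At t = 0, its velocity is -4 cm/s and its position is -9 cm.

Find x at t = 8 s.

On each constant-a segment, Δv = aΔt and Δx = v₀Δt + ½aΔt²; chain segment to segment.
0–2 s: v starts -4 cm/s; Δx = -4·2 + ½·7·2² = 6 cm; v ends 10 cm/s.
2–7 s: v starts 10 cm/s; Δx = 10·5 + ½·6·5² = 125 cm; v ends 40 cm/s.
7–8 s: v starts 40 cm/s; Δx = 40·1 + ½·-8·1² = 36 cm; v ends 32 cm/s.
x(8) = -9 + Σ Δx = 158 cm.

158 cm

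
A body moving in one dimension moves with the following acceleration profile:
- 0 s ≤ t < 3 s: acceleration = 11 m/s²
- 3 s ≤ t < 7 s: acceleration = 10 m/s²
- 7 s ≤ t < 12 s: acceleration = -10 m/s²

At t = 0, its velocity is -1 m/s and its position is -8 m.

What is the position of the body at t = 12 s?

481.5 m

On each constant-a segment, Δv = aΔt and Δx = v₀Δt + ½aΔt²; chain segment to segment.
0–3 s: v starts -1 m/s; Δx = -1·3 + ½·11·3² = 46.5 m; v ends 32 m/s.
3–7 s: v starts 32 m/s; Δx = 32·4 + ½·10·4² = 208 m; v ends 72 m/s.
7–12 s: v starts 72 m/s; Δx = 72·5 + ½·-10·5² = 235 m; v ends 22 m/s.
x(12) = -8 + Σ Δx = 481.5 m.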